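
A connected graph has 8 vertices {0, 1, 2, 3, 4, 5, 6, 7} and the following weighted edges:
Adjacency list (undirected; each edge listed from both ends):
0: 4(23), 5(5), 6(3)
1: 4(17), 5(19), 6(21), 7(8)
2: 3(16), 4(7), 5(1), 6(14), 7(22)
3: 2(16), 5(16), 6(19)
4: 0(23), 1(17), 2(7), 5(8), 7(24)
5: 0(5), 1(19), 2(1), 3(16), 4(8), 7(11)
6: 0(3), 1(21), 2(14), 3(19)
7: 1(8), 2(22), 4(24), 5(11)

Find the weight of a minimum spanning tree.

Kruskal's algorithm — process edges by increasing weight (ties by edge label):
2 5 (1): add — endpoints in different components.
0 6 (3): add — endpoints in different components.
0 5 (5): add — endpoints in different components.
2 4 (7): add — endpoints in different components.
1 7 (8): add — endpoints in different components.
4 5 (8): skip — 4 and 5 already connected.
5 7 (11): add — endpoints in different components.
2 6 (14): skip — 2 and 6 already connected.
2 3 (16): add — endpoints in different components.
MST edges: 2 5, 0 6, 0 5, 2 4, 1 7, 5 7, 2 3; total weight 1+3+5+7+8+11+16 = 51.

51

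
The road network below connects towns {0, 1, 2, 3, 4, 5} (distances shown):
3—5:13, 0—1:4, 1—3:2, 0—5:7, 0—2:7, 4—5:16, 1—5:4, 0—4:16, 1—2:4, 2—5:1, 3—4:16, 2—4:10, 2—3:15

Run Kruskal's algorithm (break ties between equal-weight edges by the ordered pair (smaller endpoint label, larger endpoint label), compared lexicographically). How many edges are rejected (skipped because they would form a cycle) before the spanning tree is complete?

Sort edges by weight, then run Kruskal:
2—5 (1): add — endpoints in different components.
1—3 (2): add — endpoints in different components.
0—1 (4): add — endpoints in different components.
1—2 (4): add — endpoints in different components.
1—5 (4): skip — 1 and 5 already connected.
0—2 (7): skip — 0 and 2 already connected.
0—5 (7): skip — 0 and 5 already connected.
2—4 (10): add — endpoints in different components.
Edges rejected before the tree was complete: 3.

3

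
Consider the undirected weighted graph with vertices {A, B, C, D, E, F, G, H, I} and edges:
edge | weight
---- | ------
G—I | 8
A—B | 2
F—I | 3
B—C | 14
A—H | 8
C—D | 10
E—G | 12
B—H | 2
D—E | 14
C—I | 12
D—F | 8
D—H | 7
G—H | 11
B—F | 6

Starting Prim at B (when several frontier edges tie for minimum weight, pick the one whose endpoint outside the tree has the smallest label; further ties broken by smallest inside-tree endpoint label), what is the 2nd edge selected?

B-H

Prim's algorithm from B:
Step 1: cheapest edge leaving the tree is A—B (2); add A.
Step 2: cheapest edge leaving the tree is B—H (2); add H.
Step 3: cheapest edge leaving the tree is B—F (6); add F.
Step 4: cheapest edge leaving the tree is F—I (3); add I.
Step 5: cheapest edge leaving the tree is D—H (7); add D.
Step 6: cheapest edge leaving the tree is G—I (8); add G.
Step 7: cheapest edge leaving the tree is C—D (10); add C.
Step 8: cheapest edge leaving the tree is E—G (12); add E.
The 2nd edge added is B—H.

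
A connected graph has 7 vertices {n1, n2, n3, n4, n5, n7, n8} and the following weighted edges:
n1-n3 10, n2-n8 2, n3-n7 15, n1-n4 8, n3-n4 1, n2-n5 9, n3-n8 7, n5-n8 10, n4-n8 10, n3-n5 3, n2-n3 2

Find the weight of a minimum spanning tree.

31

Kruskal's algorithm — process edges by increasing weight (ties by edge label):
n3-n4 (1): add — endpoints in different components.
n2-n3 (2): add — endpoints in different components.
n2-n8 (2): add — endpoints in different components.
n3-n5 (3): add — endpoints in different components.
n3-n8 (7): skip — n3 and n8 already connected.
n1-n4 (8): add — endpoints in different components.
n2-n5 (9): skip — n2 and n5 already connected.
n1-n3 (10): skip — n3 and n1 already connected.
n4-n8 (10): skip — n4 and n8 already connected.
n5-n8 (10): skip — n5 and n8 already connected.
n3-n7 (15): add — endpoints in different components.
MST edges: n3-n4, n2-n3, n2-n8, n3-n5, n1-n4, n3-n7; total weight 1+2+2+3+8+15 = 31.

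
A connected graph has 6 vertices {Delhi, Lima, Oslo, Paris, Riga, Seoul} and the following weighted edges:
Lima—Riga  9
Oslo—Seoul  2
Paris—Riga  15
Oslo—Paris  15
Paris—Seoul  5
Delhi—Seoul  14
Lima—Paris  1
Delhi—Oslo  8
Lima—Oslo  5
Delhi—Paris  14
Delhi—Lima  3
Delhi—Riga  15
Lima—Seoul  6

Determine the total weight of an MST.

Grow the tree from Oslo using Prim:
Step 1: cheapest edge leaving the tree is Oslo—Seoul (2); add Seoul.
Step 2: cheapest edge leaving the tree is Lima—Oslo (5); add Lima.
Step 3: cheapest edge leaving the tree is Lima—Paris (1); add Paris.
Step 4: cheapest edge leaving the tree is Delhi—Lima (3); add Delhi.
Step 5: cheapest edge leaving the tree is Lima—Riga (9); add Riga.
MST edges: Oslo—Seoul, Lima—Oslo, Lima—Paris, Delhi—Lima, Lima—Riga; total weight 2+5+1+3+9 = 20.

20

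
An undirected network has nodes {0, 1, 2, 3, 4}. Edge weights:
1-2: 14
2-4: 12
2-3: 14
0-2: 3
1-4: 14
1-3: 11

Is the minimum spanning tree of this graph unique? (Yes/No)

No

Sort edges by weight, then run Kruskal:
0-2 (3): add. Components now {0,2} {1} {3} {4}
1-3 (11): add. Components now {0,2} {1,3} {4}
2-4 (12): add. Components now {0,2,4} {1,3}
1-2 (14): add. Components now {0,1,2,3,4}
Non-tree edge 2-3 has weight 14, equal to the heaviest edge on its tree cycle — swapping gives another MST of the same weight. Not unique.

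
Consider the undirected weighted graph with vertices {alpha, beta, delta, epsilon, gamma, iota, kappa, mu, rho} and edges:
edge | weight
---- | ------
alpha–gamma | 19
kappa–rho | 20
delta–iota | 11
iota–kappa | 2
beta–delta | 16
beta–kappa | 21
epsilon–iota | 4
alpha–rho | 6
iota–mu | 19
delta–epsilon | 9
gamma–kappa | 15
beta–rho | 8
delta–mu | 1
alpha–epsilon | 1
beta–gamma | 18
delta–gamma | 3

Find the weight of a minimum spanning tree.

Prim's algorithm from gamma:
Step 1: cheapest edge leaving the tree is delta–gamma (3); add delta.
Step 2: cheapest edge leaving the tree is delta–mu (1); add mu.
Step 3: cheapest edge leaving the tree is delta–epsilon (9); add epsilon.
Step 4: cheapest edge leaving the tree is alpha–epsilon (1); add alpha.
Step 5: cheapest edge leaving the tree is epsilon–iota (4); add iota.
Step 6: cheapest edge leaving the tree is iota–kappa (2); add kappa.
Step 7: cheapest edge leaving the tree is alpha–rho (6); add rho.
Step 8: cheapest edge leaving the tree is beta–rho (8); add beta.
MST edges: delta–gamma, delta–mu, delta–epsilon, alpha–epsilon, epsilon–iota, iota–kappa, alpha–rho, beta–rho; total weight 3+1+9+1+4+2+6+8 = 34.

34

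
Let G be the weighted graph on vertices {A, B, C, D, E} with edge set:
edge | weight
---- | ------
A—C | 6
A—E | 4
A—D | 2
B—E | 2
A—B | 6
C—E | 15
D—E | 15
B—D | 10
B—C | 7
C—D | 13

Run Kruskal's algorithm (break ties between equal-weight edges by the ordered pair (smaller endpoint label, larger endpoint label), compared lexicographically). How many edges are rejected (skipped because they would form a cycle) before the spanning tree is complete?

1

Sort edges by weight, then run Kruskal:
A—D (2): add. Components now {A,D} {B} {C} {E}
B—E (2): add. Components now {A,D} {B,E} {C}
A—E (4): add. Components now {A,B,D,E} {C}
A—B (6): skip — A and B already connected.
A—C (6): add. Components now {A,B,C,D,E}
Edges rejected before the tree was complete: 1.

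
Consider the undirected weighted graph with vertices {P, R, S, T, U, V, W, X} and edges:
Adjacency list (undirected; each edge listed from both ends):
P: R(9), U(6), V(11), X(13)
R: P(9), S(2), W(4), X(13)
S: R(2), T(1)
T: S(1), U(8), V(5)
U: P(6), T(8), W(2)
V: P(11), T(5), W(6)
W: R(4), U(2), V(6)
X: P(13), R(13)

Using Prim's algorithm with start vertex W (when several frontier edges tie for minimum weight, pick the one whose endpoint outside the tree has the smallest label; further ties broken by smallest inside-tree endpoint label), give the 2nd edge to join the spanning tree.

R-W

Prim, starting at W.
Step 1: cheapest edge leaving the tree is U–W (2); add U.
Step 2: cheapest edge leaving the tree is R–W (4); add R.
Step 3: cheapest edge leaving the tree is R–S (2); add S.
Step 4: cheapest edge leaving the tree is S–T (1); add T.
Step 5: cheapest edge leaving the tree is T–V (5); add V.
Step 6: cheapest edge leaving the tree is P–U (6); add P.
Step 7: cheapest edge leaving the tree is P–X (13); add X.
The 2nd edge added is R–W.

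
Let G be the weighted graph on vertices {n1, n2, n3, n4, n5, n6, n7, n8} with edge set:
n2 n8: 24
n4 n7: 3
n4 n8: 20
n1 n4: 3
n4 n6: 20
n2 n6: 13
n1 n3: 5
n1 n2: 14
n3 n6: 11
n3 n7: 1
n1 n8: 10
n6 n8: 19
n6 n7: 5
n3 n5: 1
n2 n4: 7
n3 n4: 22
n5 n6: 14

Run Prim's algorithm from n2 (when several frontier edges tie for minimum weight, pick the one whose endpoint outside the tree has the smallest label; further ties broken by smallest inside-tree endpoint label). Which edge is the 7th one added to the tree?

n1-n8

Prim's algorithm from n2:
Step 1: cheapest edge leaving the tree is n2 n4 (7); add n4.
Step 2: cheapest edge leaving the tree is n1 n4 (3); add n1.
Step 3: cheapest edge leaving the tree is n4 n7 (3); add n7.
Step 4: cheapest edge leaving the tree is n3 n7 (1); add n3.
Step 5: cheapest edge leaving the tree is n3 n5 (1); add n5.
Step 6: cheapest edge leaving the tree is n6 n7 (5); add n6.
Step 7: cheapest edge leaving the tree is n1 n8 (10); add n8.
The 7th edge added is n1 n8.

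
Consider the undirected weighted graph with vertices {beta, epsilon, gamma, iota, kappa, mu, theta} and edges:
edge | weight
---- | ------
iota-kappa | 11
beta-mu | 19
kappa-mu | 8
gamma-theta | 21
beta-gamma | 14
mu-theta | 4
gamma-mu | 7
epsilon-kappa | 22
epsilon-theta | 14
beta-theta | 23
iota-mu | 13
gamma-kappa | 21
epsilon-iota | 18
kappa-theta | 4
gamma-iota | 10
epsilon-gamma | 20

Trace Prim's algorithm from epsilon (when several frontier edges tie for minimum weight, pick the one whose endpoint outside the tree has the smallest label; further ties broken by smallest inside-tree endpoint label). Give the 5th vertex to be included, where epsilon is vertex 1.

gamma

Prim, starting at epsilon.
Step 1: cheapest edge leaving the tree is epsilon-theta (14); add theta.
Step 2: cheapest edge leaving the tree is kappa-theta (4); add kappa.
Step 3: cheapest edge leaving the tree is mu-theta (4); add mu.
Step 4: cheapest edge leaving the tree is gamma-mu (7); add gamma.
Step 5: cheapest edge leaving the tree is gamma-iota (10); add iota.
Step 6: cheapest edge leaving the tree is beta-gamma (14); add beta.
Vertex order: epsilon, theta, kappa, mu, gamma, iota, beta. The 5th vertex is gamma.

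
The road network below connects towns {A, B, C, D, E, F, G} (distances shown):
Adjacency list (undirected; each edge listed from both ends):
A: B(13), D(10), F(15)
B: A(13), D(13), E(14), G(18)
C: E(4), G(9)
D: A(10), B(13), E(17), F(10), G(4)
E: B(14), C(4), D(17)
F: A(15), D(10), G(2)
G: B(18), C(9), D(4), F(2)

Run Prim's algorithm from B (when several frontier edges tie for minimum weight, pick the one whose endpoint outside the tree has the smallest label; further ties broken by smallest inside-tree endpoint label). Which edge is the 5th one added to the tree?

C-G

Prim's algorithm from B:
Step 1: cheapest edge leaving the tree is A–B (13); add A.
Step 2: cheapest edge leaving the tree is A–D (10); add D.
Step 3: cheapest edge leaving the tree is D–G (4); add G.
Step 4: cheapest edge leaving the tree is F–G (2); add F.
Step 5: cheapest edge leaving the tree is C–G (9); add C.
Step 6: cheapest edge leaving the tree is C–E (4); add E.
The 5th edge added is C–G.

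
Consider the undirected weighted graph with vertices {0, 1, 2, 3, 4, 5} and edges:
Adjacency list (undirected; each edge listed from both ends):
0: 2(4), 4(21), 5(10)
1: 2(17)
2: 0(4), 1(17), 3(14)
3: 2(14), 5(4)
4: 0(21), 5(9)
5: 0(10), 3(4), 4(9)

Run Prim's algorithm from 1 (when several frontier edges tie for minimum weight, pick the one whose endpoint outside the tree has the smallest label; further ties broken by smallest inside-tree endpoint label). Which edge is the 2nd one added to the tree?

0-2

Grow the tree from 1 using Prim:
Step 1: frontier [1 2 17] → take 1 2 (17); add 2.
Step 2: frontier [0 2 4, 2 3 14] → take 0 2 (4); add 0.
Step 3: frontier [0 5 10, 0 4 21, 2 3 14] → take 0 5 (10); add 5.
Step 4: frontier [0 4 21, 2 3 14, 3 5 4, 4 5 9] → take 3 5 (4); add 3.
Step 5: frontier [0 4 21, 4 5 9] → take 4 5 (9); add 4.
The 2nd edge added is 0 2.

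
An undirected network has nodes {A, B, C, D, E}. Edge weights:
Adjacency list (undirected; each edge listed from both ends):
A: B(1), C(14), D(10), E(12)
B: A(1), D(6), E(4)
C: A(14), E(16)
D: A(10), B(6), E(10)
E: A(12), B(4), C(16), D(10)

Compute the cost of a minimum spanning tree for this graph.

Sort edges by weight, then run Kruskal:
A B (1): add. Components now {A,B} {C} {D} {E}
B E (4): add. Components now {A,B,E} {C} {D}
B D (6): add. Components now {A,B,D,E} {C}
A D (10): skip — A and D already connected.
D E (10): skip — D and E already connected.
A E (12): skip — A and E already connected.
A C (14): add. Components now {A,B,C,D,E}
MST edges: A B, B E, B D, A C; total weight 1+4+6+14 = 25.

25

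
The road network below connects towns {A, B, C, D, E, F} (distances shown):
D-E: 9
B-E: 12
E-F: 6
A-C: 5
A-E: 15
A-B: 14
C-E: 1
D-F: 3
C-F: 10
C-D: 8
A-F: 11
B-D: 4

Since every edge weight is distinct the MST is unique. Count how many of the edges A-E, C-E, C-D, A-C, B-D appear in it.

3

Sort edges by weight, then run Kruskal:
C-E (1): add — endpoints in different components.
D-F (3): add — endpoints in different components.
B-D (4): add — endpoints in different components.
A-C (5): add — endpoints in different components.
E-F (6): add — endpoints in different components.
MST edge set: {C-E, D-F, B-D, A-C, E-F}.
Of the listed edges, {C-E, A-C, B-D} are in the MST → 3.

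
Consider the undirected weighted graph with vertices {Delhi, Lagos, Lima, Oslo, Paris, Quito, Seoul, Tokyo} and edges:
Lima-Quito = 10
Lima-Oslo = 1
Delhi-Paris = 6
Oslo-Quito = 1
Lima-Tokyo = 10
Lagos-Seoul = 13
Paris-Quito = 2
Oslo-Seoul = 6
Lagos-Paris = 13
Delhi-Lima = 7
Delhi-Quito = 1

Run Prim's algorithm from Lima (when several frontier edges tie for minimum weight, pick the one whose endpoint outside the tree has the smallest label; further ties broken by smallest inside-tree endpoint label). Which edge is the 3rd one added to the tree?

Grow the tree from Lima using Prim:
Step 1: cheapest edge leaving the tree is Lima-Oslo (1); add Oslo.
Step 2: cheapest edge leaving the tree is Oslo-Quito (1); add Quito.
Step 3: cheapest edge leaving the tree is Delhi-Quito (1); add Delhi.
Step 4: cheapest edge leaving the tree is Paris-Quito (2); add Paris.
Step 5: cheapest edge leaving the tree is Oslo-Seoul (6); add Seoul.
Step 6: cheapest edge leaving the tree is Lima-Tokyo (10); add Tokyo.
Step 7: cheapest edge leaving the tree is Lagos-Paris (13); add Lagos.
The 3rd edge added is Delhi-Quito.

Delhi-Quito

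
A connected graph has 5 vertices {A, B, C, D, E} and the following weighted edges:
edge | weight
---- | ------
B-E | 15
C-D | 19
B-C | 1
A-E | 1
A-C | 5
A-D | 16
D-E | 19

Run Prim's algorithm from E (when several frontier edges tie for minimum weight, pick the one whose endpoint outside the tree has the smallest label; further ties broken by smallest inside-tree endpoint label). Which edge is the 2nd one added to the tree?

A-C

Prim, starting at E.
Step 1: cheapest edge leaving the tree is A-E (1); add A.
Step 2: cheapest edge leaving the tree is A-C (5); add C.
Step 3: cheapest edge leaving the tree is B-C (1); add B.
Step 4: cheapest edge leaving the tree is A-D (16); add D.
The 2nd edge added is A-C.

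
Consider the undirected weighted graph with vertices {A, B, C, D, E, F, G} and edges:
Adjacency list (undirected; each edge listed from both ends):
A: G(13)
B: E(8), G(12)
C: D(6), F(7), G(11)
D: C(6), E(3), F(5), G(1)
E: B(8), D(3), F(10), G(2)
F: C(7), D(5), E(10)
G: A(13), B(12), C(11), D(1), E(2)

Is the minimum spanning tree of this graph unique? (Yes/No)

Yes

Kruskal: consider edges lightest-first.
D G (1): add. Components now {A} {B} {C} {D,G} {E} {F}
E G (2): add. Components now {A} {B} {C} {D,E,G} {F}
D E (3): skip — D and E already connected.
D F (5): add. Components now {A} {B} {C} {D,E,F,G}
C D (6): add. Components now {A} {B} {C,D,E,F,G}
C F (7): skip — C and F already connected.
B E (8): add. Components now {A} {B,C,D,E,F,G}
E F (10): skip — E and F already connected.
C G (11): skip — C and G already connected.
B G (12): skip — B and G already connected.
A G (13): add. Components now {A,B,C,D,E,F,G}
Every non-tree edge has weight strictly greater than the heaviest edge on the tree path between its endpoints, so the MST is unique.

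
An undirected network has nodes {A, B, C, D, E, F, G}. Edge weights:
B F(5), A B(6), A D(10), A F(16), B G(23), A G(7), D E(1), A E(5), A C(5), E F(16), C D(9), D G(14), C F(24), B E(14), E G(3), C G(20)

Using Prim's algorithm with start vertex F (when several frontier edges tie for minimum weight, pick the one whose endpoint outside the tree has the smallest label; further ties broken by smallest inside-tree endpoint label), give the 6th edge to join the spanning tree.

Grow the tree from F using Prim:
Step 1: cheapest edge leaving the tree is B F (5); add B.
Step 2: cheapest edge leaving the tree is A B (6); add A.
Step 3: cheapest edge leaving the tree is A C (5); add C.
Step 4: cheapest edge leaving the tree is A E (5); add E.
Step 5: cheapest edge leaving the tree is D E (1); add D.
Step 6: cheapest edge leaving the tree is E G (3); add G.
The 6th edge added is E G.

E-G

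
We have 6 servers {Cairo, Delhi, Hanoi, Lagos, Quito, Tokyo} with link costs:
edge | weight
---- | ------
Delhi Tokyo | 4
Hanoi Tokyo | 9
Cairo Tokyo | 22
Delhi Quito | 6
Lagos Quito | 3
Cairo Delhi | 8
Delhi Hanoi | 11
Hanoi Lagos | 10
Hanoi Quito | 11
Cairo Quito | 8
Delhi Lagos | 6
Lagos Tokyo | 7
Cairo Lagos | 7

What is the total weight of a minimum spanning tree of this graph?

29

Prim's algorithm from Hanoi:
Step 1: cheapest edge leaving the tree is Hanoi Tokyo (9); add Tokyo.
Step 2: cheapest edge leaving the tree is Delhi Tokyo (4); add Delhi.
Step 3: cheapest edge leaving the tree is Delhi Lagos (6); add Lagos.
Step 4: cheapest edge leaving the tree is Lagos Quito (3); add Quito.
Step 5: cheapest edge leaving the tree is Cairo Lagos (7); add Cairo.
MST edges: Hanoi Tokyo, Delhi Tokyo, Delhi Lagos, Lagos Quito, Cairo Lagos; total weight 9+4+6+3+7 = 29.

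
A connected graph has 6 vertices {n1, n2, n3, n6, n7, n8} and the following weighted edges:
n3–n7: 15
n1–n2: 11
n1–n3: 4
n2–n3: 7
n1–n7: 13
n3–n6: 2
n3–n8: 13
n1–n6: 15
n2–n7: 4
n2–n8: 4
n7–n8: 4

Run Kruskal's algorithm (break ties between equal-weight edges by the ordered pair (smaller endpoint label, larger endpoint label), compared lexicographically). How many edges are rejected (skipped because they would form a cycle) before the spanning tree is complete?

1

Kruskal: consider edges lightest-first.
n3–n6 (2): add. Components now {n2} {n1} {n3,n6} {n7} {n8}
n1–n3 (4): add. Components now {n2} {n1,n3,n6} {n7} {n8}
n2–n7 (4): add. Components now {n2,n7} {n1,n3,n6} {n8}
n2–n8 (4): add. Components now {n2,n7,n8} {n1,n3,n6}
n7–n8 (4): skip — n7 and n8 already connected.
n2–n3 (7): add. Components now {n1,n2,n3,n6,n7,n8}
Edges rejected before the tree was complete: 1.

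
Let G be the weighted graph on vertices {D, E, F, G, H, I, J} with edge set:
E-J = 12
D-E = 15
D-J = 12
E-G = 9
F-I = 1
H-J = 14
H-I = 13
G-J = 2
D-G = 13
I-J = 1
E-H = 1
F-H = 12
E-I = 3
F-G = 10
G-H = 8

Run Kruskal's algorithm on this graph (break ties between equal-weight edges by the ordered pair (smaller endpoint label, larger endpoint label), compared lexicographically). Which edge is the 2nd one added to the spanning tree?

Kruskal: consider edges lightest-first.
E-H (1): add — endpoints in different components.
F-I (1): add — endpoints in different components.
I-J (1): add — endpoints in different components.
G-J (2): add — endpoints in different components.
E-I (3): add — endpoints in different components.
G-H (8): skip — G and H already connected.
E-G (9): skip — E and G already connected.
F-G (10): skip — F and G already connected.
D-J (12): add — endpoints in different components.
The 2nd edge added is F-I.

F-I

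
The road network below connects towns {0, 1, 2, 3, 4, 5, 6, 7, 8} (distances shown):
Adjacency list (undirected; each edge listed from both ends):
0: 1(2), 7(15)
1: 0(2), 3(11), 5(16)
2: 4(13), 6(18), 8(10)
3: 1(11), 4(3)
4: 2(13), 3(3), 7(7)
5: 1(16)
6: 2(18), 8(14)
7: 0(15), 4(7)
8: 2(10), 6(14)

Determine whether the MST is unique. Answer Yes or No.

Kruskal: consider edges lightest-first.
0–1 (2): add — endpoints in different components.
3–4 (3): add — endpoints in different components.
4–7 (7): add — endpoints in different components.
2–8 (10): add — endpoints in different components.
1–3 (11): add — endpoints in different components.
2–4 (13): add — endpoints in different components.
6–8 (14): add — endpoints in different components.
0–7 (15): skip — 0 and 7 already connected.
1–5 (16): add — endpoints in different components.
Every non-tree edge has weight strictly greater than the heaviest edge on the tree path between its endpoints, so the MST is unique.

Yes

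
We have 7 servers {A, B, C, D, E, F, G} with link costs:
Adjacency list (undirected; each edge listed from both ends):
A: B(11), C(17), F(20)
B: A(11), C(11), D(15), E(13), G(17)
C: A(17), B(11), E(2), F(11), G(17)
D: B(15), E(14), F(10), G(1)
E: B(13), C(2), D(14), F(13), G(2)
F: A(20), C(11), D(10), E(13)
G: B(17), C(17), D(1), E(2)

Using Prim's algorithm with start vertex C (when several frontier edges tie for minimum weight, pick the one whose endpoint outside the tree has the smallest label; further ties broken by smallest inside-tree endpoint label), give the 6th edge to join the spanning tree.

A-B

Prim's algorithm from C:
Step 1: cheapest edge leaving the tree is C-E (2); add E.
Step 2: cheapest edge leaving the tree is E-G (2); add G.
Step 3: cheapest edge leaving the tree is D-G (1); add D.
Step 4: cheapest edge leaving the tree is D-F (10); add F.
Step 5: cheapest edge leaving the tree is B-C (11); add B.
Step 6: cheapest edge leaving the tree is A-B (11); add A.
The 6th edge added is A-B.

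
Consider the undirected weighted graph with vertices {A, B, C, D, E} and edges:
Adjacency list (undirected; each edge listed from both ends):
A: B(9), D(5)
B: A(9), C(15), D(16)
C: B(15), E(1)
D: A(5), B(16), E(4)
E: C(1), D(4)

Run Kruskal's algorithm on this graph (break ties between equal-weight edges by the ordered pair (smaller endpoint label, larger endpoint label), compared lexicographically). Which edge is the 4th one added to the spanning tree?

A-B

Kruskal: consider edges lightest-first.
C—E (1): add — endpoints in different components.
D—E (4): add — endpoints in different components.
A—D (5): add — endpoints in different components.
A—B (9): add — endpoints in different components.
The 4th edge added is A—B.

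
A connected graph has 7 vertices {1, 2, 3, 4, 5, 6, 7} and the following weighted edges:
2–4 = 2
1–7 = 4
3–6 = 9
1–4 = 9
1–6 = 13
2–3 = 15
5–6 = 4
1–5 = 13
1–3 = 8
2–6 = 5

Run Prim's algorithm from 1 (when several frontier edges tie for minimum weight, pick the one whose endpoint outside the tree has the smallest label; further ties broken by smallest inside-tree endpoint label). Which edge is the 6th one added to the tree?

5-6

Prim, starting at 1.
Step 1: frontier [1–7 4, 1–3 8, 1–4 9, 1–5 13, 1–6 13] → take 1–7 (4); add 7.
Step 2: frontier [1–3 8, 1–4 9, 1–5 13, 1–6 13] → take 1–3 (8); add 3.
Step 3: frontier [1–4 9, 1–5 13, 1–6 13, 3–6 9, 2–3 15] → take 1–4 (9); add 4.
Step 4: frontier [1–5 13, 1–6 13, 3–6 9, 2–3 15, 2–4 2] → take 2–4 (2); add 2.
Step 5: frontier [1–5 13, 1–6 13, 2–6 5, 3–6 9] → take 2–6 (5); add 6.
Step 6: frontier [1–5 13, 5–6 4] → take 5–6 (4); add 5.
The 6th edge added is 5–6.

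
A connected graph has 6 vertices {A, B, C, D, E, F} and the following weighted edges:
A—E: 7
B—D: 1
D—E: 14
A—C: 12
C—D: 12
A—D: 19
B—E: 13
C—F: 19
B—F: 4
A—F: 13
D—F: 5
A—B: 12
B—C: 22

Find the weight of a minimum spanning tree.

Kruskal's algorithm — process edges by increasing weight (ties by edge label):
B—D (1): add. Components now {A} {B,D} {C} {E} {F}
B—F (4): add. Components now {A} {B,D,F} {C} {E}
D—F (5): skip — D and F already connected.
A—E (7): add. Components now {A,E} {B,D,F} {C}
A—B (12): add. Components now {A,B,D,E,F} {C}
A—C (12): add. Components now {A,B,C,D,E,F}
MST edges: B—D, B—F, A—E, A—B, A—C; total weight 1+4+7+12+12 = 36.

36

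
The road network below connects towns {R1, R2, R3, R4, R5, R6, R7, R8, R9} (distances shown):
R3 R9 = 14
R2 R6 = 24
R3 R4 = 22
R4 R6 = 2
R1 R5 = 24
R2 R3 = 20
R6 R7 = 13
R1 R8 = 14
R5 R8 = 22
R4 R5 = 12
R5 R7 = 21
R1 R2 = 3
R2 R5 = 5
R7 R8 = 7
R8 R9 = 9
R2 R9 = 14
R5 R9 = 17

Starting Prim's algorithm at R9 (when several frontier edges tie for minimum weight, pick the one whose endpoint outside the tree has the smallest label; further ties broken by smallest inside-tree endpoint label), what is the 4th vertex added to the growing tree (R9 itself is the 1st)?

Prim, starting at R9.
Step 1: cheapest edge leaving the tree is R8 R9 (9); add R8.
Step 2: cheapest edge leaving the tree is R7 R8 (7); add R7.
Step 3: cheapest edge leaving the tree is R6 R7 (13); add R6.
Step 4: cheapest edge leaving the tree is R4 R6 (2); add R4.
Step 5: cheapest edge leaving the tree is R4 R5 (12); add R5.
Step 6: cheapest edge leaving the tree is R2 R5 (5); add R2.
Step 7: cheapest edge leaving the tree is R1 R2 (3); add R1.
Step 8: cheapest edge leaving the tree is R3 R9 (14); add R3.
Vertex order: R9, R8, R7, R6, R4, R5, R2, R1, R3. The 4th vertex is R6.

R6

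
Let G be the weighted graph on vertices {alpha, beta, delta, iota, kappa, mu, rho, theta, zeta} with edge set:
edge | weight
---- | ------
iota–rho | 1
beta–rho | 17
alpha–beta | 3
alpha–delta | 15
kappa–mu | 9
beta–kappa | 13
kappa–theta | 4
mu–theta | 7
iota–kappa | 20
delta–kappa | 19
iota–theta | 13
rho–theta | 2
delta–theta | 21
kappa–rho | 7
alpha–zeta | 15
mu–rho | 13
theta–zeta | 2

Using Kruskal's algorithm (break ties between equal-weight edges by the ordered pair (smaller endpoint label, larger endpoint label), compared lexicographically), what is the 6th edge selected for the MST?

Kruskal: consider edges lightest-first.
iota–rho (1): add — endpoints in different components.
rho–theta (2): add — endpoints in different components.
theta–zeta (2): add — endpoints in different components.
alpha–beta (3): add — endpoints in different components.
kappa–theta (4): add — endpoints in different components.
kappa–rho (7): skip — kappa and rho already connected.
mu–theta (7): add — endpoints in different components.
kappa–mu (9): skip — kappa and mu already connected.
beta–kappa (13): add — endpoints in different components.
iota–theta (13): skip — iota and theta already connected.
mu–rho (13): skip — rho and mu already connected.
alpha–delta (15): add — endpoints in different components.
The 6th edge added is mu–theta.

mu-theta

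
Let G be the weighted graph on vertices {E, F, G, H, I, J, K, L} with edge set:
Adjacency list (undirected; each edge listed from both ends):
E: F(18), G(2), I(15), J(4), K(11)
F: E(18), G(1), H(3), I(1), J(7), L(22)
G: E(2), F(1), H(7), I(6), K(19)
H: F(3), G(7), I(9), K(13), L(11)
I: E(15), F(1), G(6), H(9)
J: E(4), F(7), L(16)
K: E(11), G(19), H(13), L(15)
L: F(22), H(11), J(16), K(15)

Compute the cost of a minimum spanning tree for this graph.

Grow the tree from G using Prim:
Step 1: cheapest edge leaving the tree is F G (1); add F.
Step 2: cheapest edge leaving the tree is F I (1); add I.
Step 3: cheapest edge leaving the tree is E G (2); add E.
Step 4: cheapest edge leaving the tree is F H (3); add H.
Step 5: cheapest edge leaving the tree is E J (4); add J.
Step 6: cheapest edge leaving the tree is E K (11); add K.
Step 7: cheapest edge leaving the tree is H L (11); add L.
MST edges: F G, F I, E G, F H, E J, E K, H L; total weight 1+1+2+3+4+11+11 = 33.

33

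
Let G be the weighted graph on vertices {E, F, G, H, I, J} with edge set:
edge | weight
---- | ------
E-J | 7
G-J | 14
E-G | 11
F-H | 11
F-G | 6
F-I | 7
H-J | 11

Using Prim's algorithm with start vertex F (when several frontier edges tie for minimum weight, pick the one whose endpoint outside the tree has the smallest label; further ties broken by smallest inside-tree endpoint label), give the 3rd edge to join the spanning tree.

E-G

Grow the tree from F using Prim:
Step 1: frontier [F-G 6, F-I 7, F-H 11] → take F-G (6); add G.
Step 2: frontier [F-I 7, F-H 11, E-G 11, G-J 14] → take F-I (7); add I.
Step 3: frontier [F-H 11, E-G 11, G-J 14] → take E-G (11); add E.
Step 4: frontier [E-J 7, F-H 11, G-J 14] → take E-J (7); add J.
Step 5: frontier [F-H 11, H-J 11] → take F-H (11); add H.
The 3rd edge added is E-G.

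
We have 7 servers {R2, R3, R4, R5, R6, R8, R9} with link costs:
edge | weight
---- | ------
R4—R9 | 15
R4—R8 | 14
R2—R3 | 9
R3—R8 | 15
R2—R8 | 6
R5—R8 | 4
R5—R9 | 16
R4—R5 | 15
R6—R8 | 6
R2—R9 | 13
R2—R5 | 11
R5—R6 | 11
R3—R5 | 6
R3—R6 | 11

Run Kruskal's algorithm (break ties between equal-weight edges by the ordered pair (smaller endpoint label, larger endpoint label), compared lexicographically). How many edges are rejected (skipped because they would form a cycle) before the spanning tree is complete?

Kruskal's algorithm — process edges by increasing weight (ties by edge label):
R5—R8 (4): add — endpoints in different components.
R2—R8 (6): add — endpoints in different components.
R3—R5 (6): add — endpoints in different components.
R6—R8 (6): add — endpoints in different components.
R2—R3 (9): skip — R3 and R2 already connected.
R2—R5 (11): skip — R5 and R2 already connected.
R3—R6 (11): skip — R3 and R6 already connected.
R5—R6 (11): skip — R5 and R6 already connected.
R2—R9 (13): add — endpoints in different components.
R4—R8 (14): add — endpoints in different components.
Edges rejected before the tree was complete: 4.

4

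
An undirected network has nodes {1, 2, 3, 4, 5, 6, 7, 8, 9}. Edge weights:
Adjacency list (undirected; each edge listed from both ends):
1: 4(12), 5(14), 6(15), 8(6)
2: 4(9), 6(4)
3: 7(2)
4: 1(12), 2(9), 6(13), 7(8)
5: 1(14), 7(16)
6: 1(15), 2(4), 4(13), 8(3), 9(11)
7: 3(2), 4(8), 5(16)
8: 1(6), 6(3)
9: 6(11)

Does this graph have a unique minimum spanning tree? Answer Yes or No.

Kruskal's algorithm — process edges by increasing weight (ties by edge label):
3-7 (2): add — endpoints in different components.
6-8 (3): add — endpoints in different components.
2-6 (4): add — endpoints in different components.
1-8 (6): add — endpoints in different components.
4-7 (8): add — endpoints in different components.
2-4 (9): add — endpoints in different components.
6-9 (11): add — endpoints in different components.
1-4 (12): skip — 1 and 4 already connected.
4-6 (13): skip — 4 and 6 already connected.
1-5 (14): add — endpoints in different components.
Every non-tree edge has weight strictly greater than the heaviest edge on the tree path between its endpoints, so the MST is unique.

Yes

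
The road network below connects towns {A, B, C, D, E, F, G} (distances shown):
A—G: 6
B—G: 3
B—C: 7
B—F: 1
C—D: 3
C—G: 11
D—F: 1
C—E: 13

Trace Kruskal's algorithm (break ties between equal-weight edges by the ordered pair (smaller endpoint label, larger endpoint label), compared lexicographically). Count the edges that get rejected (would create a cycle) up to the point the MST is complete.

2

Sort edges by weight, then run Kruskal:
B—F (1): add — endpoints in different components.
D—F (1): add — endpoints in different components.
B—G (3): add — endpoints in different components.
C—D (3): add — endpoints in different components.
A—G (6): add — endpoints in different components.
B—C (7): skip — B and C already connected.
C—G (11): skip — C and G already connected.
C—E (13): add — endpoints in different components.
Edges rejected before the tree was complete: 2.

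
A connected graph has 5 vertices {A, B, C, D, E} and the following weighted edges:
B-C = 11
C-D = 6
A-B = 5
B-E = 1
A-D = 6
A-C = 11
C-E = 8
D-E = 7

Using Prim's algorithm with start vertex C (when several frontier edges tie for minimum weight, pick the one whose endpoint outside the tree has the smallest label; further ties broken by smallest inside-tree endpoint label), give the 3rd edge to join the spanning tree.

Grow the tree from C using Prim:
Step 1: cheapest edge leaving the tree is C-D (6); add D.
Step 2: cheapest edge leaving the tree is A-D (6); add A.
Step 3: cheapest edge leaving the tree is A-B (5); add B.
Step 4: cheapest edge leaving the tree is B-E (1); add E.
The 3rd edge added is A-B.

A-B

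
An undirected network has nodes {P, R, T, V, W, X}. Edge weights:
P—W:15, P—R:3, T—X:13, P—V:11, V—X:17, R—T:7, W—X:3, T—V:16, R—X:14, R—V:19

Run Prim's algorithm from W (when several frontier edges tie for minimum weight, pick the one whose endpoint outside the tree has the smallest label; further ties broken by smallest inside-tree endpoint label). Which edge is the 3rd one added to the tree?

R-T

Prim's algorithm from W:
Step 1: frontier [W—X 3, P—W 15] → take W—X (3); add X.
Step 2: frontier [P—W 15, T—X 13, R—X 14, V—X 17] → take T—X (13); add T.
Step 3: frontier [R—T 7, T—V 16, P—W 15, R—X 14, V—X 17] → take R—T (7); add R.
Step 4: frontier [P—R 3, R—V 19, T—V 16, P—W 15, V—X 17] → take P—R (3); add P.
Step 5: frontier [P—V 11, R—V 19, T—V 16, V—X 17] → take P—V (11); add V.
The 3rd edge added is R—T.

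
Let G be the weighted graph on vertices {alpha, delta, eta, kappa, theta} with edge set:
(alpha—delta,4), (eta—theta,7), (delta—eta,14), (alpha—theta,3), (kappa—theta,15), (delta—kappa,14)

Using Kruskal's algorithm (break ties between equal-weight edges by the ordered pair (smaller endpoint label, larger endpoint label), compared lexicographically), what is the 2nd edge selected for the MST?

Kruskal: consider edges lightest-first.
alpha—theta (3): add — endpoints in different components.
alpha—delta (4): add — endpoints in different components.
eta—theta (7): add — endpoints in different components.
delta—eta (14): skip — delta and eta already connected.
delta—kappa (14): add — endpoints in different components.
The 2nd edge added is alpha—delta.

alpha-delta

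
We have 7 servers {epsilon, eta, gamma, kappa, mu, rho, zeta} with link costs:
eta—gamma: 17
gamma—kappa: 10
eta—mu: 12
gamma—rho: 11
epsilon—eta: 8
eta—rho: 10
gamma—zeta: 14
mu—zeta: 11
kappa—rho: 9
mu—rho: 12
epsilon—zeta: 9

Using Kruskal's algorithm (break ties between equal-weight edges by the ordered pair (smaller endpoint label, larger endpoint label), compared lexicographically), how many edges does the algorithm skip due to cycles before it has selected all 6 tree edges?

Kruskal's algorithm — process edges by increasing weight (ties by edge label):
epsilon—eta (8): add. Components now {epsilon,eta} {mu} {zeta} {gamma} {kappa} {rho}
epsilon—zeta (9): add. Components now {epsilon,eta,zeta} {mu} {gamma} {kappa} {rho}
kappa—rho (9): add. Components now {epsilon,eta,zeta} {mu} {gamma} {kappa,rho}
eta—rho (10): add. Components now {epsilon,eta,kappa,rho,zeta} {mu} {gamma}
gamma—kappa (10): add. Components now {epsilon,eta,gamma,kappa,rho,zeta} {mu}
gamma—rho (11): skip — gamma and rho already connected.
mu—zeta (11): add. Components now {epsilon,eta,gamma,kappa,mu,rho,zeta}
Edges rejected before the tree was complete: 1.

1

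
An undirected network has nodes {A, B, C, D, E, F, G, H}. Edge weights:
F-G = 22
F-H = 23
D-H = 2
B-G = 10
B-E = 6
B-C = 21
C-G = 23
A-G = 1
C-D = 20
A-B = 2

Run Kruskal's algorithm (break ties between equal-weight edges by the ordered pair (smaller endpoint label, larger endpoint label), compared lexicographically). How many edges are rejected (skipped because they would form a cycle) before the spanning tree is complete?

1

Kruskal's algorithm — process edges by increasing weight (ties by edge label):
A-G (1): add — endpoints in different components.
A-B (2): add — endpoints in different components.
D-H (2): add — endpoints in different components.
B-E (6): add — endpoints in different components.
B-G (10): skip — B and G already connected.
C-D (20): add — endpoints in different components.
B-C (21): add — endpoints in different components.
F-G (22): add — endpoints in different components.
Edges rejected before the tree was complete: 1.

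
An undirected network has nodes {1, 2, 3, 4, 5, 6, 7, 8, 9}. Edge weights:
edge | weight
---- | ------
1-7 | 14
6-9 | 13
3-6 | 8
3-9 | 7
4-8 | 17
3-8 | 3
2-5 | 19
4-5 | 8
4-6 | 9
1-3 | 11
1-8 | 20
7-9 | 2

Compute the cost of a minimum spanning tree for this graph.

67

Prim, starting at 2.
Step 1: cheapest edge leaving the tree is 2-5 (19); add 5.
Step 2: cheapest edge leaving the tree is 4-5 (8); add 4.
Step 3: cheapest edge leaving the tree is 4-6 (9); add 6.
Step 4: cheapest edge leaving the tree is 3-6 (8); add 3.
Step 5: cheapest edge leaving the tree is 3-8 (3); add 8.
Step 6: cheapest edge leaving the tree is 3-9 (7); add 9.
Step 7: cheapest edge leaving the tree is 7-9 (2); add 7.
Step 8: cheapest edge leaving the tree is 1-3 (11); add 1.
MST edges: 2-5, 4-5, 4-6, 3-6, 3-8, 3-9, 7-9, 1-3; total weight 19+8+9+8+3+7+2+11 = 67.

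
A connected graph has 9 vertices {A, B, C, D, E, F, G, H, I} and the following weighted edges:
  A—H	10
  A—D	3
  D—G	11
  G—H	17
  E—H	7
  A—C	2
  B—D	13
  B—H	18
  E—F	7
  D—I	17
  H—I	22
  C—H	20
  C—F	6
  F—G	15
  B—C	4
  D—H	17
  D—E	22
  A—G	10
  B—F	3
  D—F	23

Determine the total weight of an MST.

53

Kruskal: consider edges lightest-first.
A—C (2): add — endpoints in different components.
A—D (3): add — endpoints in different components.
B—F (3): add — endpoints in different components.
B—C (4): add — endpoints in different components.
C—F (6): skip — C and F already connected.
E—F (7): add — endpoints in different components.
E—H (7): add — endpoints in different components.
A—G (10): add — endpoints in different components.
A—H (10): skip — A and H already connected.
D—G (11): skip — D and G already connected.
B—D (13): skip — B and D already connected.
F—G (15): skip — F and G already connected.
D—H (17): skip — D and H already connected.
D—I (17): add — endpoints in different components.
MST edges: A—C, A—D, B—F, B—C, E—F, E—H, A—G, D—I; total weight 2+3+3+4+7+7+10+17 = 53.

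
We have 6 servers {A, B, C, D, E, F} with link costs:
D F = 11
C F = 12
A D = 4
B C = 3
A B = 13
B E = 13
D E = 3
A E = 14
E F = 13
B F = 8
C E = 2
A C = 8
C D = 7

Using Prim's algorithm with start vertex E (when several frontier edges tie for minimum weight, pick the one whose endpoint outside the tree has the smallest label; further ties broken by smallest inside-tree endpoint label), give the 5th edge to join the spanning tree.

Grow the tree from E using Prim:
Step 1: cheapest edge leaving the tree is C E (2); add C.
Step 2: cheapest edge leaving the tree is B C (3); add B.
Step 3: cheapest edge leaving the tree is D E (3); add D.
Step 4: cheapest edge leaving the tree is A D (4); add A.
Step 5: cheapest edge leaving the tree is B F (8); add F.
The 5th edge added is B F.

B-F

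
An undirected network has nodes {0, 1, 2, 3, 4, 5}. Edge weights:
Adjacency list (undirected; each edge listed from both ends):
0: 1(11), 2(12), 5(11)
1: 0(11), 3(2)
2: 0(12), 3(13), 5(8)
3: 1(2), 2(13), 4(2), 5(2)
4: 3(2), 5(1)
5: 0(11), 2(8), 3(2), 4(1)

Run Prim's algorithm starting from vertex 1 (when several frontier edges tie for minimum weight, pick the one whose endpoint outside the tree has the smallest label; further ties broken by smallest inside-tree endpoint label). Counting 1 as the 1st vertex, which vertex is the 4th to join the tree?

5

Prim's algorithm from 1:
Step 1: frontier [1-3 2, 0-1 11] → take 1-3 (2); add 3.
Step 2: frontier [0-1 11, 3-4 2, 3-5 2, 2-3 13] → take 3-4 (2); add 4.
Step 3: frontier [0-1 11, 3-5 2, 2-3 13, 4-5 1] → take 4-5 (1); add 5.
Step 4: frontier [0-1 11, 2-3 13, 2-5 8, 0-5 11] → take 2-5 (8); add 2.
Step 5: frontier [0-1 11, 0-2 12, 0-5 11] → take 0-1 (11); add 0.
Vertex order: 1, 3, 4, 5, 2, 0. The 4th vertex is 5.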